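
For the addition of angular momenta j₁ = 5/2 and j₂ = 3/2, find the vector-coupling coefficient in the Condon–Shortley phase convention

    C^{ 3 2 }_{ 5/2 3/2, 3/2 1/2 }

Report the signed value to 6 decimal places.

triangle: 1!·4!·2!/8! = 48/40320
(j±m)!: 4!·1!·2!·1!·5!·1! = 5760
prefactor² = (2J+1)·Δ·N² = 48
  k=0: +1/(0!·1!·1!·2!·3!·0!) = 1/12
  k=1: −1/(1!·0!·0!·1!·4!·1!) = -1/24
Σ = 1/24  ⇒  CG² = 48·1/24² = 1/12
CG = +√(1/12) = +0.288675

+0.288675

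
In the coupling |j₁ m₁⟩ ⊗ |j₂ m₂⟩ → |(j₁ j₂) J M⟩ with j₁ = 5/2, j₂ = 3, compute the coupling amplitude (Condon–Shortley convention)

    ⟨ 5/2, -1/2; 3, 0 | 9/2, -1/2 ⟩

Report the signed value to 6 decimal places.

triangle: 1!*4!*5!/11! = 2880/39916800
(j±m)!: 2!*3!*3!*3!*4!*5! = 1244160
prefactor² = (2J+1)*Δ*N² = 69120/77
  k=0: +1/(0!*1!*3!*3!*1!*2!) = 1/72
  k=1: −1/(1!*0!*2!*2!*2!*3!) = -1/48
Σ = -1/144  ⇒  CG² = 69120/77*(-1/144)² = 10/231
CG = −√(10/231) = -0.208063

−√(10/231) = -0.208063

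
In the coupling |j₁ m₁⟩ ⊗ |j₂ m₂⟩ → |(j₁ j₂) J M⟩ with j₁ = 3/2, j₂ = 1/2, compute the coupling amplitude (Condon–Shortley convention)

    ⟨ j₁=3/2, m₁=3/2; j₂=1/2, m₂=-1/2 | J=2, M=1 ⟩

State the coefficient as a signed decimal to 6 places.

+√(1/4) ≈ +0.500000

√[5·0!3!1!/5! · 3!0!0!1!3!1!] = √(9)
  +(−1)^0/∏(0,0,0,0,3,1)! = 1/6  (running 1/6)
⟨..|..⟩ = √(9)·(1/6) = +0.500000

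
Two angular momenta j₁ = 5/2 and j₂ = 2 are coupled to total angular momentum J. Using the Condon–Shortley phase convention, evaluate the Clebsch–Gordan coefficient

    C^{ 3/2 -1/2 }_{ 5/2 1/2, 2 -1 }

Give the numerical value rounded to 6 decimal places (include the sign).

−√(5/21) ≈ -0.487950

triangle: 3!·2!·1!/7! = 12/5040
(j±m)!: 3!·2!·1!·3!·1!·2! = 144
prefactor² = (2J+1)·Δ·N² = 48/35
  k=0: +1/(0!·3!·2!·1!·0!·0!) = 1/12
  k=1: −1/(1!·2!·1!·0!·1!·1!) = -1/2
Σ = -5/12  ⇒  CG² = 48/35·(-5/12)² = 5/21
CG = −√(5/21) = -0.487950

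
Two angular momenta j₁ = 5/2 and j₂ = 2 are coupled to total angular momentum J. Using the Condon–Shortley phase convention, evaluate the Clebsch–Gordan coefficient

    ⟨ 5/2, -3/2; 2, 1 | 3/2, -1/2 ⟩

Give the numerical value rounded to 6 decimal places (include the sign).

+0.138013

j₁+j₂−J=3  J+j₁−j₂=2  J−j₁+j₂=1  j₁+j₂+J+1=7
(j₁±m₁, j₂±m₂, J±M) = (1,4,3,1,1,2)
P² = 96/35
sum k=2..3:
  [2] +1/4 = 1/4
  [3] −1/6 = -1/6
S = 1/12
C² = P²·S² = 2/105 ; C = +0.138013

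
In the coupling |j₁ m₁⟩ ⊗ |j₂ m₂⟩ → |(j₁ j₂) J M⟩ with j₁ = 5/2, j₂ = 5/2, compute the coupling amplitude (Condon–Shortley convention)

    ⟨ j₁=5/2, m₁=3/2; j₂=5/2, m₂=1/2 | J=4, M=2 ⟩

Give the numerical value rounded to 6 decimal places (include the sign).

triangle: 1!*4!*4!/10! = 576/3628800
(j±m)!: 4!*1!*3!*2!*6!*2! = 414720
prefactor² = (2J+1)*Δ*N² = 20736/35
  k=0: +1/(0!*1!*1!*3!*3!*1!) = 1/36
  k=1: −1/(1!*0!*0!*2!*4!*2!) = -1/96
Σ = 5/288  ⇒  CG² = 20736/35*5/288² = 5/28
CG = +√(5/28) = +0.422577

+0.422577  (= +√(5/28))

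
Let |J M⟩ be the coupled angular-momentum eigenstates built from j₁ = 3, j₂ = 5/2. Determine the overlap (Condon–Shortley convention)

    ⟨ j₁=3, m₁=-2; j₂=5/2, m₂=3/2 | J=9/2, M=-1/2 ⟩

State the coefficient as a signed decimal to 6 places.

√[10·1!5!4!/11! · 1!5!4!1!4!5!] = √(460800/77)
  +(−1)^0/∏(0,1,5,4,0,0)! = 1/2880  (running 1/2880)
  +(−1)^1/∏(1,0,4,3,1,1)! = -1/144  (running -19/2880)
⟨..|..⟩ = √(460800/77)·(-19/2880) = -0.510355

-0.510355  (= −√(361/1386))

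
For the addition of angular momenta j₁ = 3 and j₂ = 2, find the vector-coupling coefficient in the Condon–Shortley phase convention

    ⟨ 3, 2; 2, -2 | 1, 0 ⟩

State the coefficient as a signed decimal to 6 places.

+0.377964  (= +√(1/7))

√[3·4!2!0!/7! · 5!1!0!4!1!1!] = √(576/7)
  +(−1)^0/∏(0,4,1,0,1,0)! = 1/24  (running 1/24)
⟨..|..⟩ = √(576/7)·(1/24) = +0.377964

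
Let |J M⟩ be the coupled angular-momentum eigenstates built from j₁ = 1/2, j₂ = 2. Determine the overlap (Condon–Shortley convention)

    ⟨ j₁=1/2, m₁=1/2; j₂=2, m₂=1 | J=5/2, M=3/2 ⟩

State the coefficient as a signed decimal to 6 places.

+√(4/5) = +0.894427

j₁+j₂−J=0  J+j₁−j₂=1  J−j₁+j₂=4  j₁+j₂+J+1=6
(j₁±m₁, j₂±m₂, J±M) = (1,0,3,1,4,1)
P² = 144/5
sum k=0..0:
  [0] +1/6 = 1/6
S = 1/6
C² = P²·S² = 4/5 ; C = +0.894427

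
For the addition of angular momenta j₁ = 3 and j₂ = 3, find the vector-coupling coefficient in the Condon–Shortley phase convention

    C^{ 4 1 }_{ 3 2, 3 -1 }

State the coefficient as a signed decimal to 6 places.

+√(16/77) = +0.455842

j₁+j₂−J=2  J+j₁−j₂=4  J−j₁+j₂=4  j₁+j₂+J+1=11
(j₁±m₁, j₂±m₂, J±M) = (5,1,2,4,5,3)
P² = 82944/77
sum k=0..1:
  [0] +1/48 = 1/48
  [1] −1/144 = -1/144
S = 1/72
C² = P²·S² = 16/77 ; C = +0.455842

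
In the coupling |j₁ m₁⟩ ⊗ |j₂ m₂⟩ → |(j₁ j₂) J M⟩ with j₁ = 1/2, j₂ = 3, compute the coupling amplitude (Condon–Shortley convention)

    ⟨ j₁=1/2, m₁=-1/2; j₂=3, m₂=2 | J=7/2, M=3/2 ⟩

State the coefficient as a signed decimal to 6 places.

+√(2/7) ≈ +0.534522

j₁+j₂−J=0  J+j₁−j₂=1  J−j₁+j₂=6  j₁+j₂+J+1=8
(j₁±m₁, j₂±m₂, J±M) = (0,1,5,1,5,2)
P² = 28800/7
sum k=0..0:
  [0] +1/120 = 1/120
S = 1/120
C² = P²·S² = 2/7 ; C = +0.534522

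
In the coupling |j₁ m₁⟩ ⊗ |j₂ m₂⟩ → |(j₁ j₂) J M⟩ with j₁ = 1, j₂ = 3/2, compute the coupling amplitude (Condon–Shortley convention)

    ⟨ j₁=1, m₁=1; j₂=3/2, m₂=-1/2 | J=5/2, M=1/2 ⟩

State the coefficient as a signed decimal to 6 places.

+√(3/10) = +0.547723

triangle: 0!·2!·3!/6! = 12/720
(j±m)!: 2!·0!·1!·2!·3!·2! = 48
prefactor² = (2J+1)·Δ·N² = 24/5
  k=0: +1/(0!·0!·0!·1!·2!·2!) = 1/4
Σ = 1/4  ⇒  CG² = 24/5·1/4² = 3/10
CG = +√(3/10) = +0.547723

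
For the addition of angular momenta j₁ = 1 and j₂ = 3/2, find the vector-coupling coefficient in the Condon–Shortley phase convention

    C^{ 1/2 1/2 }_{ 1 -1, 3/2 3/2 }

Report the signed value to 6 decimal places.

+√(1/2) = +0.707107

√[2·2!0!1!/4! · 0!2!3!0!1!0!] = √(2)
  +(−1)^2/∏(2,0,0,1,0,0)! = 1/2  (running 1/2)
⟨..|..⟩ = √(2)·(1/2) = +0.707107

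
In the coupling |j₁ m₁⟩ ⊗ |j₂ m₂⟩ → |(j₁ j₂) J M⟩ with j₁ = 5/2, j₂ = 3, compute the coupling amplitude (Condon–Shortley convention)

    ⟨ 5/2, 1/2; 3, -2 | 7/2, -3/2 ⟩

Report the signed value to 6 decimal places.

+0.308607

triangle: 2!×3!×4!/10! = 288/3628800
(j±m)!: 3!×2!×1!×5!×2!×5! = 345600
prefactor² = (2J+1)×Δ×N² = 1536/7
  k=0: +1/(0!×2!×2!×1!×1!×3!) = 1/24
  k=1: −1/(1!×1!×1!×0!×2!×4!) = -1/48
Σ = 1/48  ⇒  CG² = 1536/7×1/48² = 2/21
CG = +√(2/21) = +0.308607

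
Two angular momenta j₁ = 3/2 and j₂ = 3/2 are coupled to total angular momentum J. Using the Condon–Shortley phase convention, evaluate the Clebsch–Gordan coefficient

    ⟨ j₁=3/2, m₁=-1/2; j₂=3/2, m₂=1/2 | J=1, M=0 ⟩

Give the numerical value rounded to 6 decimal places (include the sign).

triangle: 2!·1!·1!/5! = 2/120
(j±m)!: 1!·2!·2!·1!·1!·1! = 4
prefactor² = (2J+1)·Δ·N² = 1/5
  k=1: −1/(1!·1!·1!·1!·0!·0!) = -1
  k=2: +1/(2!·0!·0!·0!·1!·1!) = 1/2
Σ = -1/2  ⇒  CG² = 1/5·(-1/2)² = 1/20
CG = −√(1/20) = -0.223607

−√(1/20) = -0.223607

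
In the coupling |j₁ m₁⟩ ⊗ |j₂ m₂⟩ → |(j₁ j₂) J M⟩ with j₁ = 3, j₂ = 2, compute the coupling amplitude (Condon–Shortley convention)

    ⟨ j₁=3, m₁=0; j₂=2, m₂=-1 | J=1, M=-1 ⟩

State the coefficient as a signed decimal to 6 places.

-0.292770

√[3·4!2!0!/7! · 3!3!1!3!0!2!] = √(432/35)
  +(−1)^1/∏(1,3,2,0,0,0)! = -1/12  (running -1/12)
⟨..|..⟩ = √(432/35)·(-1/12) = -0.292770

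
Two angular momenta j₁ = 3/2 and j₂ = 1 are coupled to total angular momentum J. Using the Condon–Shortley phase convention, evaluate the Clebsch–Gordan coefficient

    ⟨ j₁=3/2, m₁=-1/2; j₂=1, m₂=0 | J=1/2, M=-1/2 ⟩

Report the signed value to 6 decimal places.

√[2·2!1!0!/4! · 1!2!1!1!0!1!] = √(1/3)
  +(−1)^1/∏(1,1,1,0,0,0)! = -1  (running -1)
⟨..|..⟩ = √(1/3)·(-1) = -0.577350

-0.577350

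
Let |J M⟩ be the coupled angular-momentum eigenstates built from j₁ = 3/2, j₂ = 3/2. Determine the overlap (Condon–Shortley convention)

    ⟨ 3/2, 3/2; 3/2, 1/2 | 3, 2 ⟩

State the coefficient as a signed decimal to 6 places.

+0.707107

triangle: 0!×3!×3!/7! = 36/5040
(j±m)!: 3!×0!×2!×1!×5!×1! = 1440
prefactor² = (2J+1)×Δ×N² = 72
  k=0: +1/(0!×0!×0!×2!×3!×1!) = 1/12
Σ = 1/12  ⇒  CG² = 72×1/12² = 1/2
CG = +√(1/2) = +0.707107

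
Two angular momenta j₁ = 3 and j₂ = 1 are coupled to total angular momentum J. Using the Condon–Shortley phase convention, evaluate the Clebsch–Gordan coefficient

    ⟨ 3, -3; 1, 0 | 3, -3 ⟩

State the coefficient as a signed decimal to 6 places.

√[7·1!5!1!/8! · 0!6!1!1!0!6!] = √(10800)
  +(−1)^1/∏(1,0,5,0,0,1)! = -1/120  (running -1/120)
⟨..|..⟩ = √(10800)·(-1/120) = -0.866025

-0.866025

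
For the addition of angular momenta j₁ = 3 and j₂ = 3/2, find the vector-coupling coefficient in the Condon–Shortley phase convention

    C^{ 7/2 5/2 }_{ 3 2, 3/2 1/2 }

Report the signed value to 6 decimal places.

√[8·1!5!2!/9! · 5!1!2!1!6!1!] = √(6400/7)
  +(−1)^0/∏(0,1,1,2,4,0)! = 1/48  (running 1/48)
  +(−1)^1/∏(1,0,0,1,5,1)! = -1/120  (running 1/80)
⟨..|..⟩ = √(6400/7)·(1/80) = +0.377964

+√(1/7) ≈ +0.377964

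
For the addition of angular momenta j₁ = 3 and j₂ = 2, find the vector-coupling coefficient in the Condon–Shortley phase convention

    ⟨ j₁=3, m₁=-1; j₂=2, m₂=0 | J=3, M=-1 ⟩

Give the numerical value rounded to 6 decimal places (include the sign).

−√(3/20) ≈ -0.387298

√[7·2!4!2!/9! · 2!4!2!2!2!4!] = √(256/15)
  +(−1)^0/∏(0,2,4,2,0,0)! = 1/96  (running 1/96)
  +(−1)^1/∏(1,1,3,1,1,1)! = -1/6  (running -5/32)
  +(−1)^2/∏(2,0,2,0,2,2)! = 1/16  (running -3/32)
⟨..|..⟩ = √(256/15)·(-3/32) = -0.387298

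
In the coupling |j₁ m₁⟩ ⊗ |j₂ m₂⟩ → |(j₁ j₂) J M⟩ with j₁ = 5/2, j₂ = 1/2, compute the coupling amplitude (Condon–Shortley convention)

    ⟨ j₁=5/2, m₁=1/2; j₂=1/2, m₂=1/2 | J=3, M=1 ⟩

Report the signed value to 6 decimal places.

+0.816497

√[7·0!5!1!/7! · 3!2!1!0!4!2!] = √(96)
  +(−1)^0/∏(0,0,2,1,3,0)! = 1/12  (running 1/12)
⟨..|..⟩ = √(96)·(1/12) = +0.816497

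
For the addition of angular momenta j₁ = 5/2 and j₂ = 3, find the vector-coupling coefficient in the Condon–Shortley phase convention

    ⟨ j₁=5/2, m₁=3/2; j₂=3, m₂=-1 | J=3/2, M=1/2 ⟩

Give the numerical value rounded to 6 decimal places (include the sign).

triangle: 4!·1!·2!/8! = 48/40320
(j±m)!: 4!·1!·2!·4!·2!·1! = 2304
prefactor² = (2J+1)·Δ·N² = 384/35
  k=0: +1/(0!·4!·1!·2!·0!·0!) = 1/48
  k=1: −1/(1!·3!·0!·1!·1!·1!) = -1/6
Σ = -7/48  ⇒  CG² = 384/35·(-7/48)² = 7/30
CG = −√(7/30) = -0.483046

-0.483046  (= −√(7/30))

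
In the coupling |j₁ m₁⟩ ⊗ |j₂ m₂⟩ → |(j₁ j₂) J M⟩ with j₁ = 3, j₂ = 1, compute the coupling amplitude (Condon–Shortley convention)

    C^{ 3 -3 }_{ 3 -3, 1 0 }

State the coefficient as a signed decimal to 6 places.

-0.866025  (= −√(3/4))

j₁+j₂−J=1  J+j₁−j₂=5  J−j₁+j₂=1  j₁+j₂+J+1=8
(j₁±m₁, j₂±m₂, J±M) = (0,6,1,1,0,6)
P² = 10800
sum k=1..1:
  [1] −1/120 = -1/120
S = -1/120
C² = P²·S² = 3/4 ; C = -0.866025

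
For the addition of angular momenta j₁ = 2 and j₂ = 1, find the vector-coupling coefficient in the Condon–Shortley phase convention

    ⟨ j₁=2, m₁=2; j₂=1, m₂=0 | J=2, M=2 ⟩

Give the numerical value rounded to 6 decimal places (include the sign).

+√(2/3) = +0.816497

j₁+j₂−J=1  J+j₁−j₂=3  J−j₁+j₂=1  j₁+j₂+J+1=6
(j₁±m₁, j₂±m₂, J±M) = (4,0,1,1,4,0)
P² = 24
sum k=0..0:
  [0] +1/6 = 1/6
S = 1/6
C² = P²·S² = 2/3 ; C = +0.816497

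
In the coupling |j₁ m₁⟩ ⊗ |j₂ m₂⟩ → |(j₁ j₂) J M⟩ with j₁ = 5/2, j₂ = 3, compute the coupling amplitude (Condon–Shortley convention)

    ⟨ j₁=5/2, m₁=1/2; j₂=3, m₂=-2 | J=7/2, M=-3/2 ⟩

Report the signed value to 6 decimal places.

j₁+j₂−J=2  J+j₁−j₂=3  J−j₁+j₂=4  j₁+j₂+J+1=10
(j₁±m₁, j₂±m₂, J±M) = (3,2,1,5,2,5)
P² = 1536/7
sum k=0..1:
  [0] +1/24 = 1/24
  [1] −1/48 = -1/48
S = 1/48
C² = P²·S² = 2/21 ; C = +0.308607

+0.308607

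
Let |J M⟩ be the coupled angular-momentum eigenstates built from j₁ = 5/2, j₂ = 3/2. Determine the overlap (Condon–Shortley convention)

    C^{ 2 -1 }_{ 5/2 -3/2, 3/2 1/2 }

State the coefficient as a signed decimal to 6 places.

+√(1/42) = +0.154303

triangle: 2!*3!*1!/7! = 12/5040
(j±m)!: 1!*4!*2!*1!*1!*3! = 288
prefactor² = (2J+1)*Δ*N² = 24/7
  k=1: −1/(1!*1!*3!*1!*0!*0!) = -1/6
  k=2: +1/(2!*0!*2!*0!*1!*1!) = 1/4
Σ = 1/12  ⇒  CG² = 24/7*1/12² = 1/42
CG = +√(1/42) = +0.154303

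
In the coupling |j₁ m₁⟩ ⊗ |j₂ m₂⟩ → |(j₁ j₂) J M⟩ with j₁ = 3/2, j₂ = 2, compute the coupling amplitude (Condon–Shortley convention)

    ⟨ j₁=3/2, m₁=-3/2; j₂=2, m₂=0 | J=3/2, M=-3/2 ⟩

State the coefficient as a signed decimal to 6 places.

triangle: 2!·1!·2!/6! = 4/720
(j±m)!: 0!·3!·2!·2!·0!·3! = 144
prefactor² = (2J+1)·Δ·N² = 16/5
  k=2: +1/(2!·0!·1!·0!·0!·2!) = 1/4
Σ = 1/4  ⇒  CG² = 16/5·1/4² = 1/5
CG = +√(1/5) = +0.447214

+√(1/5) = +0.447214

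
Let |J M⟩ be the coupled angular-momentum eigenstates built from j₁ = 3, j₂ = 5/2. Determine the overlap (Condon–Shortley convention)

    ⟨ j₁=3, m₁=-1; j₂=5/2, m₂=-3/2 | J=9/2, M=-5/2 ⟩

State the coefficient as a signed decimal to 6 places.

j₁+j₂−J=1  J+j₁−j₂=5  J−j₁+j₂=4  j₁+j₂+J+1=11
(j₁±m₁, j₂±m₂, J±M) = (2,4,1,4,2,7)
P² = 92160/11
sum k=0..1:
  [0] +1/144 = 1/144
  [1] −1/288 = -1/288
S = 1/288
C² = P²·S² = 10/99 ; C = +0.317821

+0.317821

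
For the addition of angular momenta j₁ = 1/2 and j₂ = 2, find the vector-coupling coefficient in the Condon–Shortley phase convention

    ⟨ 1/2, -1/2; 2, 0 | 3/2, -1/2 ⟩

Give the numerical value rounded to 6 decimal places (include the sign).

−√(2/5) ≈ -0.632456

j₁+j₂−J=1  J+j₁−j₂=0  J−j₁+j₂=3  j₁+j₂+J+1=5
(j₁±m₁, j₂±m₂, J±M) = (0,1,2,2,1,2)
P² = 8/5
sum k=1..1:
  [1] −1/2 = -1/2
S = -1/2
C² = P²·S² = 2/5 ; C = -0.632456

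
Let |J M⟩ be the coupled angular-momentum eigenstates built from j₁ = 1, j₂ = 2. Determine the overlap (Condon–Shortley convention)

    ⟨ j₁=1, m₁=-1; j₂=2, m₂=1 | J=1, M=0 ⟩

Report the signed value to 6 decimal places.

√[3·2!0!2!/5! · 0!2!3!1!1!1!] = √(6/5)
  +(−1)^2/∏(2,0,0,1,0,1)! = 1/2  (running 1/2)
⟨..|..⟩ = √(6/5)·(1/2) = +0.547723

+0.547723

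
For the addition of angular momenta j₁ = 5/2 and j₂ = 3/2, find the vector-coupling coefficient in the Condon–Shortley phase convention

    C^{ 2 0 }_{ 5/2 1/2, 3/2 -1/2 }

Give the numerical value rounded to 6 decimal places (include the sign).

-0.267261

j₁+j₂−J=2  J+j₁−j₂=3  J−j₁+j₂=1  j₁+j₂+J+1=7
(j₁±m₁, j₂±m₂, J±M) = (3,2,1,2,2,2)
P² = 8/7
sum k=0..1:
  [0] +1/4 = 1/4
  [1] −1/2 = -1/2
S = -1/4
C² = P²·S² = 1/14 ; C = -0.267261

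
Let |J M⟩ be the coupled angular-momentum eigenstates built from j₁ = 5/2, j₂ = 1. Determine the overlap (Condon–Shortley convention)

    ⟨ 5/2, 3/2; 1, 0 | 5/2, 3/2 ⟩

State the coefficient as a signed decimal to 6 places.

+√(9/35) = +0.507093

√[6·1!4!1!/7! · 4!1!1!1!4!1!] = √(576/35)
  +(−1)^0/∏(0,1,1,1,3,0)! = 1/6  (running 1/6)
  +(−1)^1/∏(1,0,0,0,4,1)! = -1/24  (running 1/8)
⟨..|..⟩ = √(576/35)·(1/8) = +0.507093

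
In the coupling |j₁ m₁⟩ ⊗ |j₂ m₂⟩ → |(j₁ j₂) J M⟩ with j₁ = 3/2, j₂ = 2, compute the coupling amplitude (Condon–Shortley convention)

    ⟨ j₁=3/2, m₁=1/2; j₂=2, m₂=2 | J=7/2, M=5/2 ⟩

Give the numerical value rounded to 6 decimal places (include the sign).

+0.654654

triangle: 0!·3!·4!/8! = 144/40320
(j±m)!: 2!·1!·4!·0!·6!·1! = 34560
prefactor² = (2J+1)·Δ·N² = 6912/7
  k=0: +1/(0!·0!·1!·4!·2!·0!) = 1/48
Σ = 1/48  ⇒  CG² = 6912/7·1/48² = 3/7
CG = +√(3/7) = +0.654654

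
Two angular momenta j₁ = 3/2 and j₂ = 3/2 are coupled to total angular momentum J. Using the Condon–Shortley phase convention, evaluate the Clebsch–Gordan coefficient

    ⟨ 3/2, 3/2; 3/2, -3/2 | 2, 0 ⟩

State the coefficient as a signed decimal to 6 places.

j₁+j₂−J=1  J+j₁−j₂=2  J−j₁+j₂=2  j₁+j₂+J+1=6
(j₁±m₁, j₂±m₂, J±M) = (3,0,0,3,2,2)
P² = 4
sum k=0..0:
  [0] +1/4 = 1/4
S = 1/4
C² = P²·S² = 1/4 ; C = +0.500000

+√(1/4) = +0.500000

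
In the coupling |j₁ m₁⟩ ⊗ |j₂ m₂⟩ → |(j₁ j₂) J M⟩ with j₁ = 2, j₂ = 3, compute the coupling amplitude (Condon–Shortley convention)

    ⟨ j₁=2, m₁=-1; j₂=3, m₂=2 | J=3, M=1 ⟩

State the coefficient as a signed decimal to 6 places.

+√(1/4) ≈ +0.500000

√[7·2!2!4!/9! · 1!3!5!1!4!2!] = √(64)
  +(−1)^1/∏(1,1,2,4,0,0)! = -1/48  (running -1/48)
  +(−1)^2/∏(2,0,1,3,1,1)! = 1/12  (running 1/16)
⟨..|..⟩ = √(64)·(1/16) = +0.500000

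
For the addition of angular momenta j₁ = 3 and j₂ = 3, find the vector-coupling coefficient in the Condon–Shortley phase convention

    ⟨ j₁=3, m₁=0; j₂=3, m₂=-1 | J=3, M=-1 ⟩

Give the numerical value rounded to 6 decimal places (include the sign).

triangle: 3!·3!·3!/10! = 216/3628800
(j±m)!: 3!·3!·2!·4!·2!·4! = 82944
prefactor² = (2J+1)·Δ·N² = 864/25
  k=0: +1/(0!·3!·3!·2!·0!·1!) = 1/72
  k=1: −1/(1!·2!·2!·1!·1!·2!) = -1/8
  k=2: +1/(2!·1!·1!·0!·2!·3!) = 1/24
Σ = -5/72  ⇒  CG² = 864/25·(-5/72)² = 1/6
CG = −√(1/6) = -0.408248

-0.408248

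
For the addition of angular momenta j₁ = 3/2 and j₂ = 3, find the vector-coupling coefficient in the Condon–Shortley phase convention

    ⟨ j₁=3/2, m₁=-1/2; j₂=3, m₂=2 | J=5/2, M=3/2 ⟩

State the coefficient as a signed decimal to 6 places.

√[6·2!1!4!/8! · 1!2!5!1!4!1!] = √(288/7)
  +(−1)^1/∏(1,1,1,4,0,0)! = -1/24  (running -1/24)
  +(−1)^2/∏(2,0,0,3,1,1)! = 1/12  (running 1/24)
⟨..|..⟩ = √(288/7)·(1/24) = +0.267261

+√(1/14) ≈ +0.267261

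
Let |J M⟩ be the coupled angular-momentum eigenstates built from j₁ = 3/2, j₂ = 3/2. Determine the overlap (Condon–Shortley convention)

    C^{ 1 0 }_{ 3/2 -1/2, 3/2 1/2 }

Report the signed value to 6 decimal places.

triangle: 2!×1!×1!/5! = 2/120
(j±m)!: 1!×2!×2!×1!×1!×1! = 4
prefactor² = (2J+1)×Δ×N² = 1/5
  k=1: −1/(1!×1!×1!×1!×0!×0!) = -1
  k=2: +1/(2!×0!×0!×0!×1!×1!) = 1/2
Σ = -1/2  ⇒  CG² = 1/5×(-1/2)² = 1/20
CG = −√(1/20) = -0.223607

−√(1/20) = -0.223607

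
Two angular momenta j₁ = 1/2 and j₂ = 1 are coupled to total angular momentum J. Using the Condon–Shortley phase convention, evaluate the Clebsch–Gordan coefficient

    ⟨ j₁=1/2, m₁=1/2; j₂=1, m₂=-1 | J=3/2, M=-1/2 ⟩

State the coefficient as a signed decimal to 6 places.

+0.577350  (= +√(1/3))

triangle: 0!·1!·2!/4! = 2/24
(j±m)!: 1!·0!·0!·2!·1!·2! = 4
prefactor² = (2J+1)·Δ·N² = 4/3
  k=0: +1/(0!·0!·0!·0!·1!·2!) = 1/2
Σ = 1/2  ⇒  CG² = 4/3·1/2² = 1/3
CG = +√(1/3) = +0.577350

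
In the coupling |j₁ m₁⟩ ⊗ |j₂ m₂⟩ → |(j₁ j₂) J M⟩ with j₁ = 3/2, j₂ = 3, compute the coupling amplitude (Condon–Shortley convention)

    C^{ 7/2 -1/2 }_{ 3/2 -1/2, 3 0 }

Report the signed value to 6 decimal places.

-0.308607

j₁+j₂−J=1  J+j₁−j₂=2  J−j₁+j₂=5  j₁+j₂+J+1=9
(j₁±m₁, j₂±m₂, J±M) = (1,2,3,3,3,4)
P² = 384/7
sum k=0..1:
  [0] +1/24 = 1/24
  [1] −1/12 = -1/12
S = -1/24
C² = P²·S² = 2/21 ; C = -0.308607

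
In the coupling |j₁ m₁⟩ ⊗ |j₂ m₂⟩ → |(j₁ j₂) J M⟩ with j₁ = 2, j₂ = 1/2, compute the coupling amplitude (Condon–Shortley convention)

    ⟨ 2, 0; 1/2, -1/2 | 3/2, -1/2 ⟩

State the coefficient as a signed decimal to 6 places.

triangle: 1!*3!*0!/5! = 6/120
(j±m)!: 2!*2!*0!*1!*1!*2! = 8
prefactor² = (2J+1)*Δ*N² = 8/5
  k=0: +1/(0!*1!*2!*0!*1!*0!) = 1/2
Σ = 1/2  ⇒  CG² = 8/5*1/2² = 2/5
CG = +√(2/5) = +0.632456

+0.632456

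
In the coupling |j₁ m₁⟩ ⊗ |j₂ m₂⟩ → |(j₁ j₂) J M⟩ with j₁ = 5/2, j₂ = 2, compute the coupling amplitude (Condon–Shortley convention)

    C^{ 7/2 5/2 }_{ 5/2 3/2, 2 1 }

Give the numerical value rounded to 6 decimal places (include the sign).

j₁+j₂−J=1  J+j₁−j₂=4  J−j₁+j₂=3  j₁+j₂+J+1=9
(j₁±m₁, j₂±m₂, J±M) = (4,1,3,1,6,1)
P² = 2304/7
sum k=0..1:
  [0] +1/36 = 1/36
  [1] −1/48 = -1/48
S = 1/144
C² = P²·S² = 1/63 ; C = +0.125988

+0.125988  (= +√(1/63))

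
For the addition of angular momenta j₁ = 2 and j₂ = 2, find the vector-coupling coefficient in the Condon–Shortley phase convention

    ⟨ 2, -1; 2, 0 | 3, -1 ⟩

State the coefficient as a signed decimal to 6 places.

−√(1/5) ≈ -0.447214

triangle: 1!×3!×3!/8! = 36/40320
(j±m)!: 1!×3!×2!×2!×2!×4! = 1152
prefactor² = (2J+1)×Δ×N² = 36/5
  k=0: +1/(0!×1!×3!×2!×0!×1!) = 1/12
  k=1: −1/(1!×0!×2!×1!×1!×2!) = -1/4
Σ = -1/6  ⇒  CG² = 36/5×(-1/6)² = 1/5
CG = −√(1/5) = -0.447214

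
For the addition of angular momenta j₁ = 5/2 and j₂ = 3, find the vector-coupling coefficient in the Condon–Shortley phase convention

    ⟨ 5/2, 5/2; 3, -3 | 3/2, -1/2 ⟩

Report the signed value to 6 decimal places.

+√(5/14) ≈ +0.597614

√[4·4!1!2!/8! · 5!0!0!6!1!2!] = √(5760/7)
  +(−1)^0/∏(0,4,0,0,1,2)! = 1/48  (running 1/48)
⟨..|..⟩ = √(5760/7)·(1/48) = +0.597614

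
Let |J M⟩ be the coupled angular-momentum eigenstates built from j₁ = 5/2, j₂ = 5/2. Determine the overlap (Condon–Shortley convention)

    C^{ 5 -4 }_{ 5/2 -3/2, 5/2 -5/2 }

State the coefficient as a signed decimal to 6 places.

√[11·0!5!5!/11! · 1!4!0!5!1!9!] = √(4147200)
  +(−1)^0/∏(0,0,4,0,1,5)! = 1/2880  (running 1/2880)
⟨..|..⟩ = √(4147200)·(1/2880) = +0.707107

+0.707107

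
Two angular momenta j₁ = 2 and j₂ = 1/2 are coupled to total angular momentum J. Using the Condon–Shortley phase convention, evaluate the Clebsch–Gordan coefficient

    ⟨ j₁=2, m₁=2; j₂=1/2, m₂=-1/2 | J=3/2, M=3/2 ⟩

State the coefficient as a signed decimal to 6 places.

+√(4/5) = +0.894427

j₁+j₂−J=1  J+j₁−j₂=3  J−j₁+j₂=0  j₁+j₂+J+1=5
(j₁±m₁, j₂±m₂, J±M) = (4,0,0,1,3,0)
P² = 144/5
sum k=0..0:
  [0] +1/6 = 1/6
S = 1/6
C² = P²·S² = 4/5 ; C = +0.894427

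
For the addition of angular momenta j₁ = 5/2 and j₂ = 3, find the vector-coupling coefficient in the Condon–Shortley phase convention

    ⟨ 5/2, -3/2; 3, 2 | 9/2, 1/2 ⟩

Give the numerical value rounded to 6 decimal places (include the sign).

-0.510355

√[10·1!4!5!/11! · 1!4!5!1!5!4!] = √(460800/77)
  +(−1)^0/∏(0,1,4,5,0,0)! = 1/2880  (running 1/2880)
  +(−1)^1/∏(1,0,3,4,1,1)! = -1/144  (running -19/2880)
⟨..|..⟩ = √(460800/77)·(-19/2880) = -0.510355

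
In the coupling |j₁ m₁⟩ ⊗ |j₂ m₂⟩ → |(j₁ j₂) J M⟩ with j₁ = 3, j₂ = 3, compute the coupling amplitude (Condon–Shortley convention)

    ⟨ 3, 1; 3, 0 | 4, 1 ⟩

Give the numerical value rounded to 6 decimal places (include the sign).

-0.312094  (= −√(15/154))

√[9·2!4!4!/11! · 4!2!3!3!5!3!] = √(124416/385)
  +(−1)^0/∏(0,2,2,3,2,1)! = 1/48  (running 1/48)
  +(−1)^1/∏(1,1,1,2,3,2)! = -1/24  (running -1/48)
  +(−1)^2/∏(2,0,0,1,4,3)! = 1/288  (running -5/288)
⟨..|..⟩ = √(124416/385)·(-5/288) = -0.312094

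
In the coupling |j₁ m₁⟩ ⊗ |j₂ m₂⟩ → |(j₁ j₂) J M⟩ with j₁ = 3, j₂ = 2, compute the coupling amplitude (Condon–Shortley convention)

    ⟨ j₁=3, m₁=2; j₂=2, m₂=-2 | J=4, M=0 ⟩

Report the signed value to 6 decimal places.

j₁+j₂−J=1  J+j₁−j₂=5  J−j₁+j₂=3  j₁+j₂+J+1=10
(j₁±m₁, j₂±m₂, J±M) = (5,1,0,4,4,4)
P² = 20736/7
sum k=0..0:
  [0] +1/144 = 1/144
S = 1/144
C² = P²·S² = 1/7 ; C = +0.377964

+√(1/7) ≈ +0.377964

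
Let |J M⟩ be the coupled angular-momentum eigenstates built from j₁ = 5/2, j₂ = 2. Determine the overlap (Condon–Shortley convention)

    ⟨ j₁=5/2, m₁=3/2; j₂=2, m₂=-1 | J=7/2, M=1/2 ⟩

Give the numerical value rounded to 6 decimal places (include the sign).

+√(121/315) ≈ +0.619780

j₁+j₂−J=1  J+j₁−j₂=4  J−j₁+j₂=3  j₁+j₂+J+1=9
(j₁±m₁, j₂±m₂, J±M) = (4,1,1,3,4,3)
P² = 2304/35
sum k=0..1:
  [0] +1/12 = 1/12
  [1] −1/144 = -1/144
S = 11/144
C² = P²·S² = 121/315 ; C = +0.619780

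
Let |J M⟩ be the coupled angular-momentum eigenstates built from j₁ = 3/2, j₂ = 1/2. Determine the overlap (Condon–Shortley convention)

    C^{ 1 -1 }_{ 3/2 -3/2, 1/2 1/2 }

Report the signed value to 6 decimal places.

-0.866025

√[3·1!2!0!/4! · 0!3!1!0!0!2!] = √(3)
  +(−1)^1/∏(1,0,2,0,0,0)! = -1/2  (running -1/2)
⟨..|..⟩ = √(3)·(-1/2) = -0.866025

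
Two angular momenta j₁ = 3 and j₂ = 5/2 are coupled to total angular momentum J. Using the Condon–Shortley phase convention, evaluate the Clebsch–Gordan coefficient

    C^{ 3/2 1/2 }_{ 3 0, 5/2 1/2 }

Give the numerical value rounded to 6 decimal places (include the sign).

+0.338062

√[4·4!2!1!/8! · 3!3!3!2!2!1!] = √(144/35)
  +(−1)^2/∏(2,2,1,1,1,0)! = 1/4  (running 1/4)
  +(−1)^3/∏(3,1,0,0,2,1)! = -1/12  (running 1/6)
⟨..|..⟩ = √(144/35)·(1/6) = +0.338062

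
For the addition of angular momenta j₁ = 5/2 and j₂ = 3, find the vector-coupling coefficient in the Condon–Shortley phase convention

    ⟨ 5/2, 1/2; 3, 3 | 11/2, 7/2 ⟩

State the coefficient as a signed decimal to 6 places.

j₁+j₂−J=0  J+j₁−j₂=5  J−j₁+j₂=6  j₁+j₂+J+1=12
(j₁±m₁, j₂±m₂, J±M) = (3,2,6,0,9,2)
P² = 149299200/11
sum k=0..0:
  [0] +1/8640 = 1/8640
S = 1/8640
C² = P²·S² = 2/11 ; C = +0.426401

+√(2/11) ≈ +0.426401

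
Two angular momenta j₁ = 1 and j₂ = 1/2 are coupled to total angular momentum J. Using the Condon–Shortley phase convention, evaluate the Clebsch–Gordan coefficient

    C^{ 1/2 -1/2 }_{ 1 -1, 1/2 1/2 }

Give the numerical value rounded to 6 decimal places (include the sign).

-0.816497  (= −√(2/3))

j₁+j₂−J=1  J+j₁−j₂=1  J−j₁+j₂=0  j₁+j₂+J+1=3
(j₁±m₁, j₂±m₂, J±M) = (0,2,1,0,0,1)
P² = 2/3
sum k=1..1:
  [1] −1/1 = -1
S = -1
C² = P²·S² = 2/3 ; C = -0.816497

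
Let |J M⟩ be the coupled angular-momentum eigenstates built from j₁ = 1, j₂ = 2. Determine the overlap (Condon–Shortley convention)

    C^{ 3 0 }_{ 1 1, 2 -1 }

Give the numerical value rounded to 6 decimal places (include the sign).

+√(1/5) = +0.447214

triangle: 0!*2!*4!/7! = 48/5040
(j±m)!: 2!*0!*1!*3!*3!*3! = 432
prefactor² = (2J+1)*Δ*N² = 144/5
  k=0: +1/(0!*0!*0!*1!*2!*3!) = 1/12
Σ = 1/12  ⇒  CG² = 144/5*1/12² = 1/5
CG = +√(1/5) = +0.447214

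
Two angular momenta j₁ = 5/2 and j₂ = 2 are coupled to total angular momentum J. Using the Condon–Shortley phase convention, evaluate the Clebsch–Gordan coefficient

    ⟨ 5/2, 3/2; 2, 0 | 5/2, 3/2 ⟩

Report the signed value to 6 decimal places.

triangle: 2!·3!·2!/8! = 24/40320
(j±m)!: 4!·1!·2!·2!·4!·1! = 2304
prefactor² = (2J+1)·Δ·N² = 288/35
  k=0: +1/(0!·2!·1!·2!·2!·0!) = 1/8
  k=1: −1/(1!·1!·0!·1!·3!·1!) = -1/6
Σ = -1/24  ⇒  CG² = 288/35·(-1/24)² = 1/70
CG = −√(1/70) = -0.119523

−√(1/70) = -0.119523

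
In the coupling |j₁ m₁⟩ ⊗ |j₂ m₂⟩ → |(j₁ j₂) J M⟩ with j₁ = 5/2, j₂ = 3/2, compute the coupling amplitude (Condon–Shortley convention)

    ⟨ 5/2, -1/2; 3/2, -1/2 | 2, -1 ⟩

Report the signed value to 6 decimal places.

-0.545545  (= −√(25/84))

√[5·2!3!1!/7! · 2!3!1!2!1!3!] = √(12/7)
  +(−1)^0/∏(0,2,3,1,0,0)! = 1/12  (running 1/12)
  +(−1)^1/∏(1,1,2,0,1,1)! = -1/2  (running -5/12)
⟨..|..⟩ = √(12/7)·(-5/12) = -0.545545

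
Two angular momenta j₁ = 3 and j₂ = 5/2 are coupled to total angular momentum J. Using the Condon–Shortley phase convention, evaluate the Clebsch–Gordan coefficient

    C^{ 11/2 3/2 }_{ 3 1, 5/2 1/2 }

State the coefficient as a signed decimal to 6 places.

j₁+j₂−J=0  J+j₁−j₂=6  J−j₁+j₂=5  j₁+j₂+J+1=12
(j₁±m₁, j₂±m₂, J±M) = (4,2,3,2,7,4)
P² = 1658880/11
sum k=0..0:
  [0] +1/576 = 1/576
S = 1/576
C² = P²·S² = 5/11 ; C = +0.674200

+√(5/11) ≈ +0.674200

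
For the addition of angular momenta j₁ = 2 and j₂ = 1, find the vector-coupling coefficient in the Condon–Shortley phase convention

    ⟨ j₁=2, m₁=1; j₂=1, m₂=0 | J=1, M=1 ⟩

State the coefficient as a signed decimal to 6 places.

j₁+j₂−J=2  J+j₁−j₂=2  J−j₁+j₂=0  j₁+j₂+J+1=5
(j₁±m₁, j₂±m₂, J±M) = (3,1,1,1,2,0)
P² = 6/5
sum k=1..1:
  [1] −1/2 = -1/2
S = -1/2
C² = P²·S² = 3/10 ; C = -0.547723

−√(3/10) = -0.547723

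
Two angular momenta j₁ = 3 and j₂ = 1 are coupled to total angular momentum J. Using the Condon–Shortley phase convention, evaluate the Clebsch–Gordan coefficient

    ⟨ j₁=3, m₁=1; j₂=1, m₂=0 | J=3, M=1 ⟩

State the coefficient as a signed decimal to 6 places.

j₁+j₂−J=1  J+j₁−j₂=5  J−j₁+j₂=1  j₁+j₂+J+1=8
(j₁±m₁, j₂±m₂, J±M) = (4,2,1,1,4,2)
P² = 48
sum k=0..1:
  [0] +1/12 = 1/12
  [1] −1/24 = -1/24
S = 1/24
C² = P²·S² = 1/12 ; C = +0.288675

+√(1/12) ≈ +0.288675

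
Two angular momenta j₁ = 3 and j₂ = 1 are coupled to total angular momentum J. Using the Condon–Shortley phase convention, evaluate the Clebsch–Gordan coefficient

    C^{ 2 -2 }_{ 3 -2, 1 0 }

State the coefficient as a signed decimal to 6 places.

−√(5/21) = -0.487950

√[5·2!4!0!/7! · 1!5!1!1!0!4!] = √(960/7)
  +(−1)^1/∏(1,1,4,0,0,0)! = -1/24  (running -1/24)
⟨..|..⟩ = √(960/7)·(-1/24) = -0.487950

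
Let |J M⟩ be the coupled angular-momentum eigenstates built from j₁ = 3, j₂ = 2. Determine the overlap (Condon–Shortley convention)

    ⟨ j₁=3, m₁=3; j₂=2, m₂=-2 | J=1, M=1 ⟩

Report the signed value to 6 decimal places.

+0.654654  (= +√(3/7))

√[3·4!2!0!/7! · 6!0!0!4!2!0!] = √(6912/7)
  +(−1)^0/∏(0,4,0,0,2,0)! = 1/48  (running 1/48)
⟨..|..⟩ = √(6912/7)·(1/48) = +0.654654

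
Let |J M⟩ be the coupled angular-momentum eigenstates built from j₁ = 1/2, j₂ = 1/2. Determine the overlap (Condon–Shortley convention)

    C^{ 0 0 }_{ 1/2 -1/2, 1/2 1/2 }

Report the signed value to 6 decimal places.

√[1·1!0!0!/2! · 0!1!1!0!0!0!] = √(1/2)
  +(−1)^1/∏(1,0,0,0,0,0)! = -1  (running -1)
⟨..|..⟩ = √(1/2)·(-1) = -0.707107

-0.707107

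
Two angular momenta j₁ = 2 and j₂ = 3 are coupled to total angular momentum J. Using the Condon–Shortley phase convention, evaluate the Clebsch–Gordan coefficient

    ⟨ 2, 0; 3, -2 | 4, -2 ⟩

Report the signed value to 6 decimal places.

j₁+j₂−J=1  J+j₁−j₂=3  J−j₁+j₂=5  j₁+j₂+J+1=10
(j₁±m₁, j₂±m₂, J±M) = (2,2,1,5,2,6)
P² = 8640/7
sum k=0..1:
  [0] +1/48 = 1/48
  [1] −1/240 = -1/240
S = 1/60
C² = P²·S² = 12/35 ; C = +0.585540

+√(12/35) = +0.585540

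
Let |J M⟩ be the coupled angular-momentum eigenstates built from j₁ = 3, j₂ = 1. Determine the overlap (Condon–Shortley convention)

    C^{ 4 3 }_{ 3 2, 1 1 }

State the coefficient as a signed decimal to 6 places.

triangle: 0!×6!×2!/9! = 1440/362880
(j±m)!: 5!×1!×2!×0!×7!×1! = 1209600
prefactor² = (2J+1)×Δ×N² = 43200
  k=0: +1/(0!×0!×1!×2!×5!×0!) = 1/240
Σ = 1/240  ⇒  CG² = 43200×1/240² = 3/4
CG = +√(3/4) = +0.866025

+√(3/4) ≈ +0.866025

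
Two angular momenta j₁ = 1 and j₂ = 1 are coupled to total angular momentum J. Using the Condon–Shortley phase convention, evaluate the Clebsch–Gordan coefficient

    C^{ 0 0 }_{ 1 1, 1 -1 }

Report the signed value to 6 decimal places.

j₁+j₂−J=2  J+j₁−j₂=0  J−j₁+j₂=0  j₁+j₂+J+1=3
(j₁±m₁, j₂±m₂, J±M) = (2,0,0,2,0,0)
P² = 4/3
sum k=0..0:
  [0] +1/2 = 1/2
S = 1/2
C² = P²·S² = 1/3 ; C = +0.577350

+√(1/3) ≈ +0.577350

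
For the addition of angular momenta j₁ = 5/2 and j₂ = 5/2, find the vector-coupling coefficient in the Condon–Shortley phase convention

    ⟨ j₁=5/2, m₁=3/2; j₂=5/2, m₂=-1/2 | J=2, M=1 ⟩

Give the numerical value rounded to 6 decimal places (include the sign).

-0.377964  (= −√(1/7))

j₁+j₂−J=3  J+j₁−j₂=2  J−j₁+j₂=2  j₁+j₂+J+1=8
(j₁±m₁, j₂±m₂, J±M) = (4,1,2,3,3,1)
P² = 36/7
sum k=0..1:
  [0] +1/12 = 1/12
  [1] −1/4 = -1/4
S = -1/6
C² = P²·S² = 1/7 ; C = -0.377964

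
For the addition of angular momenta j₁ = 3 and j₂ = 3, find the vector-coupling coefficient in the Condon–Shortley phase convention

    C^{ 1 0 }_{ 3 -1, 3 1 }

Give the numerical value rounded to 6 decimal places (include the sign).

√[3·5!1!1!/8! · 2!4!4!2!1!1!] = √(144/7)
  +(−1)^3/∏(3,2,1,1,0,0)! = -1/12  (running -1/12)
  +(−1)^4/∏(4,1,0,0,1,1)! = 1/24  (running -1/24)
⟨..|..⟩ = √(144/7)·(-1/24) = -0.188982

-0.188982  (= −√(1/28))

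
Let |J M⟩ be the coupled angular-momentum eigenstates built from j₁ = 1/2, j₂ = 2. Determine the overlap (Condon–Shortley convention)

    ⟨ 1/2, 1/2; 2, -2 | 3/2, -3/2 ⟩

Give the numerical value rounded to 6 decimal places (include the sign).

+√(4/5) ≈ +0.894427

j₁+j₂−J=1  J+j₁−j₂=0  J−j₁+j₂=3  j₁+j₂+J+1=5
(j₁±m₁, j₂±m₂, J±M) = (1,0,0,4,0,3)
P² = 144/5
sum k=0..0:
  [0] +1/6 = 1/6
S = 1/6
C² = P²·S² = 4/5 ; C = +0.894427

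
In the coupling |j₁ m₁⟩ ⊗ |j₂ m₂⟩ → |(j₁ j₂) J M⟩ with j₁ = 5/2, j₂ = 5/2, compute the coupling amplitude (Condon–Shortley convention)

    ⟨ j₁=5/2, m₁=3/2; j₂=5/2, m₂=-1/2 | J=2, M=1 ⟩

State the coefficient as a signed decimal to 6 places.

j₁+j₂−J=3  J+j₁−j₂=2  J−j₁+j₂=2  j₁+j₂+J+1=8
(j₁±m₁, j₂±m₂, J±M) = (4,1,2,3,3,1)
P² = 36/7
sum k=0..1:
  [0] +1/12 = 1/12
  [1] −1/4 = -1/4
S = -1/6
C² = P²·S² = 1/7 ; C = -0.377964

−√(1/7) ≈ -0.377964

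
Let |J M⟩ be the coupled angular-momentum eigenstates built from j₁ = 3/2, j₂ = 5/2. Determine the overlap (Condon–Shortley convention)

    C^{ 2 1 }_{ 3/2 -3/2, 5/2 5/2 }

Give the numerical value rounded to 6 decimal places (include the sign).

triangle: 2!*1!*3!/7! = 12/5040
(j±m)!: 0!*3!*5!*0!*3!*1! = 4320
prefactor² = (2J+1)*Δ*N² = 360/7
  k=2: +1/(2!*0!*1!*3!*0!*0!) = 1/12
Σ = 1/12  ⇒  CG² = 360/7*1/12² = 5/14
CG = +√(5/14) = +0.597614

+0.597614  (= +√(5/14))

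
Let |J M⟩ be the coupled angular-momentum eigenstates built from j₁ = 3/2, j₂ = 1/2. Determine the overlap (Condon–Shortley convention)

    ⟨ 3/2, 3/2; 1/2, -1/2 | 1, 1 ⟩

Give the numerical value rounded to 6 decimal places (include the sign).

j₁+j₂−J=1  J+j₁−j₂=2  J−j₁+j₂=0  j₁+j₂+J+1=4
(j₁±m₁, j₂±m₂, J±M) = (3,0,0,1,2,0)
P² = 3
sum k=0..0:
  [0] +1/2 = 1/2
S = 1/2
C² = P²·S² = 3/4 ; C = +0.866025

+√(3/4) ≈ +0.866025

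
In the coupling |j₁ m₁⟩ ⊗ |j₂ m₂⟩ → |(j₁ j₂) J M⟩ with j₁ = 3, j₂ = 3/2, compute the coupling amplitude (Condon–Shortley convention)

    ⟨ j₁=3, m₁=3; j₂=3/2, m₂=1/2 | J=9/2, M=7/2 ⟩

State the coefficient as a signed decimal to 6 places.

+0.577350

√[10·0!6!3!/10! · 6!0!2!1!8!1!] = √(691200)
  +(−1)^0/∏(0,0,0,2,6,1)! = 1/1440  (running 1/1440)
⟨..|..⟩ = √(691200)·(1/1440) = +0.577350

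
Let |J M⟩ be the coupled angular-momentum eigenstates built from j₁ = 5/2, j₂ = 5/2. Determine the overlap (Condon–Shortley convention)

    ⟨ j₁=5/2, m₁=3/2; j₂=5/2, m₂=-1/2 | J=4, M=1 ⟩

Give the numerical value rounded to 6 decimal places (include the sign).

√[9·1!4!4!/10! · 4!1!2!3!5!3!] = √(10368/35)
  +(−1)^0/∏(0,1,1,2,3,2)! = 1/24  (running 1/24)
  +(−1)^1/∏(1,0,0,1,4,3)! = -1/144  (running 5/144)
⟨..|..⟩ = √(10368/35)·(5/144) = +0.597614

+√(5/14) = +0.597614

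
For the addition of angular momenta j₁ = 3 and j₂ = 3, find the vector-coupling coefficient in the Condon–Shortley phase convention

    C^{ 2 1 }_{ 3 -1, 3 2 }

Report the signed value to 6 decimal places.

triangle: 4!*2!*2!/9! = 96/362880
(j±m)!: 2!*4!*5!*1!*3!*1! = 34560
prefactor² = (2J+1)*Δ*N² = 320/7
  k=3: −1/(3!*1!*1!*2!*1!*0!) = -1/12
  k=4: +1/(4!*0!*0!*1!*2!*1!) = 1/48
Σ = -1/16  ⇒  CG² = 320/7*(-1/16)² = 5/28
CG = −√(5/28) = -0.422577

−√(5/28) = -0.422577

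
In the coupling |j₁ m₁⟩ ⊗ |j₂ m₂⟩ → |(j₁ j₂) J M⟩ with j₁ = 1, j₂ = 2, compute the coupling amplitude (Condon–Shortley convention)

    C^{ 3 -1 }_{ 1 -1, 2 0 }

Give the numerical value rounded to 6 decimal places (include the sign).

triangle: 0!·2!·4!/7! = 48/5040
(j±m)!: 0!·2!·2!·2!·2!·4! = 384
prefactor² = (2J+1)·Δ·N² = 128/5
  k=0: +1/(0!·0!·2!·2!·0!·2!) = 1/8
Σ = 1/8  ⇒  CG² = 128/5·1/8² = 2/5
CG = +√(2/5) = +0.632456

+0.632456  (= +√(2/5))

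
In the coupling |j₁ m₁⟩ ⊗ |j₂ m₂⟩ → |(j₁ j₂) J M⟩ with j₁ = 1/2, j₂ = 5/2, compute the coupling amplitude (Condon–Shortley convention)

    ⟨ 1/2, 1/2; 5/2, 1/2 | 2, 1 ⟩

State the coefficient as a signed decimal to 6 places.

+0.577350  (= +√(1/3))

triangle: 1!*0!*4!/6! = 24/720
(j±m)!: 1!*0!*3!*2!*3!*1! = 72
prefactor² = (2J+1)*Δ*N² = 12
  k=0: +1/(0!*1!*0!*3!*0!*1!) = 1/6
Σ = 1/6  ⇒  CG² = 12*1/6² = 1/3
CG = +√(1/3) = +0.577350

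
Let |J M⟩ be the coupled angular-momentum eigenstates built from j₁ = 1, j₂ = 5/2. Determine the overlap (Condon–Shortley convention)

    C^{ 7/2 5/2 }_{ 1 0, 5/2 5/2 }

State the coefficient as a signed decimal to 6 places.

+√(2/7) = +0.534522

√[8·0!2!5!/8! · 1!1!5!0!6!1!] = √(28800/7)
  +(−1)^0/∏(0,0,1,5,1,0)! = 1/120  (running 1/120)
⟨..|..⟩ = √(28800/7)·(1/120) = +0.534522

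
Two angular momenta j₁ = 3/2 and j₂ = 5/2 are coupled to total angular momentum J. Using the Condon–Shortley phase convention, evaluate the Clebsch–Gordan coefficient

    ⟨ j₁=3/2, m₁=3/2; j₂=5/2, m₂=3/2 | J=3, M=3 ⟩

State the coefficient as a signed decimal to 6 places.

+0.612372

j₁+j₂−J=1  J+j₁−j₂=2  J−j₁+j₂=4  j₁+j₂+J+1=8
(j₁±m₁, j₂±m₂, J±M) = (3,0,4,1,6,0)
P² = 864
sum k=0..0:
  [0] +1/48 = 1/48
S = 1/48
C² = P²·S² = 3/8 ; C = +0.612372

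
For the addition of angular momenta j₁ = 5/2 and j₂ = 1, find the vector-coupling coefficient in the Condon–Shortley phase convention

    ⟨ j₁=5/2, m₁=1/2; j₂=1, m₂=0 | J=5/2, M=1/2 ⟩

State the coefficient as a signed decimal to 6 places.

triangle: 1!*4!*1!/7! = 24/5040
(j±m)!: 3!*2!*1!*1!*3!*2! = 144
prefactor² = (2J+1)*Δ*N² = 144/35
  k=0: +1/(0!*1!*2!*1!*2!*0!) = 1/4
  k=1: −1/(1!*0!*1!*0!*3!*1!) = -1/6
Σ = 1/12  ⇒  CG² = 144/35*1/12² = 1/35
CG = +√(1/35) = +0.169031

+0.169031  (= +√(1/35))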